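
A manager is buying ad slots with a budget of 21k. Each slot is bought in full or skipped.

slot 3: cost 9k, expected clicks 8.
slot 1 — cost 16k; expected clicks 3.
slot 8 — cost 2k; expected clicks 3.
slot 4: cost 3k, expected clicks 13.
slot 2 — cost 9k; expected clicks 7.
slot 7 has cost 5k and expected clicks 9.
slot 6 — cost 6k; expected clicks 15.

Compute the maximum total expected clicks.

40

Treat it as a binary knapsack problem.
Allowing fractional choices, the relaxed optimum would be about 44.4, but ad slots are indivisible.
slot 3 + slot 8 + slot 4 + slot 6: cost 9 + 2 + 3 + 6 = 20 ≤ 21, expected clicks 8 + 3 + 13 + 15 = 39.
slot 8 + slot 4 + slot 7 + slot 6: cost 2 + 3 + 5 + 6 = 16 ≤ 21, expected clicks 3 + 13 + 9 + 15 = 40.
Best is slot 8, slot 4, slot 7, and slot 6 with total expected clicks 40.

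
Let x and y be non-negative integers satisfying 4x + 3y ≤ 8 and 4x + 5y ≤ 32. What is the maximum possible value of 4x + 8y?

The continuous relaxation peaks at (0, 2.67) with value 21.33; rounding to a feasible lattice point costs some objective.
(x,y)=(0,2): 4·0+3·2=6≤8, 4·0+5·2=10≤32, objective 16.
(x,y)=(1,1): 4·1+3·1=7≤8, 4·1+5·1=9≤32, objective 12.
(x,y)=(0,1): 4·0+3·1=3≤8, 4·0+5·1=5≤32, objective 8.
Maximum is 16 at (x,y)=(0,2).

16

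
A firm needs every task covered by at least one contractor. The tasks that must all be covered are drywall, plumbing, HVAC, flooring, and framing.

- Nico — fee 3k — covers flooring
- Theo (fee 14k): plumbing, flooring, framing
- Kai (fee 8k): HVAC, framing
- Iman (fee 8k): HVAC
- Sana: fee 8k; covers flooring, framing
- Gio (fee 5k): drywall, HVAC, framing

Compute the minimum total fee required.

The greedy cost-per-new-task heuristic would pick Gio, Nico, and Theo for 22, but a cheaper cover exists.
Choose Theo and Gio: together they cover drywall, plumbing, HVAC, flooring, framing — every task.
Total fee: 14 + 5 = 19.
No cover costs less than 19.

19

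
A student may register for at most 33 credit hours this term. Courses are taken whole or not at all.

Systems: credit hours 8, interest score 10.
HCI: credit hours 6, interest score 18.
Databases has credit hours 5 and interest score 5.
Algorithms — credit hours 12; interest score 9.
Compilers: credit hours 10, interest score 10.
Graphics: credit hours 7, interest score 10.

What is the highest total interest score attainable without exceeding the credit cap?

48

Systems + HCI + Compilers + Graphics: credit hours 8 + 6 + 10 + 7 = 31 ≤ 33, interest score 10 + 18 + 10 + 10 = 48.
Systems + HCI + Databases + Graphics: credit hours 8 + 6 + 5 + 7 = 26 ≤ 33, interest score 10 + 18 + 5 + 10 = 43.
Systems + HCI + Algorithms + Graphics: credit hours 8 + 6 + 12 + 7 = 33 ≤ 33, interest score 10 + 18 + 9 + 10 = 47.
Best is Systems, HCI, Compilers, and Graphics with total interest score 48.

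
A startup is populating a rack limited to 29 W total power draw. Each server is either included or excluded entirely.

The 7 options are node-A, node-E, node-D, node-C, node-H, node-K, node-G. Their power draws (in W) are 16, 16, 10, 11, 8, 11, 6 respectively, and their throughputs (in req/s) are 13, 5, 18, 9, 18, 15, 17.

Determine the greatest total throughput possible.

53

This is a 0-1 knapsack instance.
node-D + node-H + node-K: power draw 10 + 8 + 11 = 29 ≤ 29, throughput 18 + 18 + 15 = 51.
node-D + node-H + node-G: power draw 10 + 8 + 6 = 24 ≤ 29, throughput 18 + 18 + 17 = 53.
Best is node-D, node-H, and node-G with total throughput 53.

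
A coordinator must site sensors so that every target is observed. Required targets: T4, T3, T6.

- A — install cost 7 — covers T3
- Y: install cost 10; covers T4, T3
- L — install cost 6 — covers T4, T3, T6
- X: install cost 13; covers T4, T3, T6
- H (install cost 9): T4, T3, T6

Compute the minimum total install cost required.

6

This is a weighted set-cover instance.
L alone covers T4, T3, T6 — every target.
Total install cost: 6.
No cover costs less than 6.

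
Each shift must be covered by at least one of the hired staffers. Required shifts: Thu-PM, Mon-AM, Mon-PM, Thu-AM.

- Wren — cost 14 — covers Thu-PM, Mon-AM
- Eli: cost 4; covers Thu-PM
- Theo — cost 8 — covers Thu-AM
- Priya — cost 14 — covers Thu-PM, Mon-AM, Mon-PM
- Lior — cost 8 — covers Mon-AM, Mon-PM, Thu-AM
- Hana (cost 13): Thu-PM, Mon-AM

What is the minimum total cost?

Choose Eli and Lior: together they cover Thu-PM, Mon-AM, Mon-PM, Thu-AM — every shift.
Total cost: 4 + 8 = 12.
No cover costs less than 12.

12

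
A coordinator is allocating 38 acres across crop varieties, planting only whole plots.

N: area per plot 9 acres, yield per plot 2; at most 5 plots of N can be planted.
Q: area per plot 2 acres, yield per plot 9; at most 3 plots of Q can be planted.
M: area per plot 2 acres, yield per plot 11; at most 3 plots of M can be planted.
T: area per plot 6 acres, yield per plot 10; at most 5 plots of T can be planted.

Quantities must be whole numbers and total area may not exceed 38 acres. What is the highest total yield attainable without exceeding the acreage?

100

1×Q, 3×M, and 5×T: area 38 ≤ 38, yield 1·9 + 3·11 + 5·10 = 92.
3×Q, 3×M, and 4×T: area 36 ≤ 38, yield 3·9 + 3·11 + 4·10 = 100.
Best is 100.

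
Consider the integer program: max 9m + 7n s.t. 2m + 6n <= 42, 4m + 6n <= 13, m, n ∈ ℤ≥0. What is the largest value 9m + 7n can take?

27

The continuous relaxation peaks at (3.25, 0) with value 29.25; rounding to a feasible lattice point costs some objective.
(m,n)=(3,0) is feasible, giving 27.
(m,n)=(2,0) is feasible, giving 18.
The best lattice point is (3,0), giving 27.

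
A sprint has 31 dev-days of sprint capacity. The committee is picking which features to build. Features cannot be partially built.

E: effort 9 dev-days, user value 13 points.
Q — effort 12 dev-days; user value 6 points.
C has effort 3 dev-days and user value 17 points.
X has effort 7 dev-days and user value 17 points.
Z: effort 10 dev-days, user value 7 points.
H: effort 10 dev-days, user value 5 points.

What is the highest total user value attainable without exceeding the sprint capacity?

54

This is a 0-1 knapsack instance.
Allowing fractional choices, the relaxed optimum would be about 55.0, but features are indivisible.
E + Q + C + X: effort 9 + 12 + 3 + 7 = 31 ≤ 31, user value 13 + 6 + 17 + 17 = 53.
E + C + X + Z: effort 9 + 3 + 7 + 10 = 29 ≤ 31, user value 13 + 17 + 17 + 7 = 54.
E + C + X + H: effort 9 + 3 + 7 + 10 = 29 ≤ 31, user value 13 + 17 + 17 + 5 = 52.
Best is E, C, X, and Z with total user value 54.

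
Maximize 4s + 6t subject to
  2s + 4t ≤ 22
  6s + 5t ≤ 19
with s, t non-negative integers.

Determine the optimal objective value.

18

(s,t)=(0,3) is feasible, giving 18.
(s,t)=(1,2) is feasible, giving 16.
(s,t)=(0,2) is feasible, giving 12.
Maximum is 18 at (s,t)=(0,3).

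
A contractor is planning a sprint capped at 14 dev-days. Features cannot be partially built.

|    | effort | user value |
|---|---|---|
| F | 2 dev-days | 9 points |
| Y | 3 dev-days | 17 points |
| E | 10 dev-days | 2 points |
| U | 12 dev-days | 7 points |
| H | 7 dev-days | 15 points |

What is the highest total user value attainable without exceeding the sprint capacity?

41

Allowing fractional choices, the relaxed optimum would be about 42.2, but features are indivisible.
F + Y: effort 2 + 3 = 5 ≤ 14, user value 9 + 17 = 26.
F + Y + H: effort 2 + 3 + 7 = 12 ≤ 14, user value 9 + 17 + 15 = 41.
Y + H: effort 3 + 7 = 10 ≤ 14, user value 17 + 15 = 32.
Best is F, Y, and H with total user value 41.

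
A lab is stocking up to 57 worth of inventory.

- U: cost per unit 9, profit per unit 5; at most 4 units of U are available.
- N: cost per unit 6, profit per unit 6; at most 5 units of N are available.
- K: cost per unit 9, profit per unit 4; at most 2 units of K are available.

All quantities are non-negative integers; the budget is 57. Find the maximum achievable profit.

45

Take 3×U and 5×N: cost 57 ≤ 57, profit 3·5 + 5·6 = 45.
N has the best ratio (6/6) and is taken to its limit of 5; remaining capacity is filled optimally with the others.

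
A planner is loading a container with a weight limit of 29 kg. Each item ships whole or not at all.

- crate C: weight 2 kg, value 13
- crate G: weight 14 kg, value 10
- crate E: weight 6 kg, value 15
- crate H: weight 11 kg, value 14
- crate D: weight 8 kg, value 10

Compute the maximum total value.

This is an integer program with binary decision variables.
crate C + crate E + crate H: weight 2 + 6 + 11 = 19 ≤ 29, value 13 + 15 + 14 = 42.
crate E + crate H + crate D: weight 6 + 11 + 8 = 25 ≤ 29, value 15 + 14 + 10 = 39.
crate C + crate E + crate H + crate D: weight 2 + 6 + 11 + 8 = 27 ≤ 29, value 13 + 15 + 14 + 10 = 52.
Best is crate C, crate E, crate H, and crate D with total value 52.

52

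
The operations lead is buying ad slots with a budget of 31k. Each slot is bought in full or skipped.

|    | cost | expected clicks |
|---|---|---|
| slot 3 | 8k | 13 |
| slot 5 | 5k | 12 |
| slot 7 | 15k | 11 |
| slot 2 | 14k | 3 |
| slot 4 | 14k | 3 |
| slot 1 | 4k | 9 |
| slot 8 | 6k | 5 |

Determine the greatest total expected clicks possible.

39

This is an integer program with binary decision variables.
Take slot 3, slot 5, slot 1, and slot 8: cost 8 + 5 + 4 + 6 = 23 ≤ 31, expected clicks 13 + 12 + 9 + 5 = 39.
No other feasible combination does better.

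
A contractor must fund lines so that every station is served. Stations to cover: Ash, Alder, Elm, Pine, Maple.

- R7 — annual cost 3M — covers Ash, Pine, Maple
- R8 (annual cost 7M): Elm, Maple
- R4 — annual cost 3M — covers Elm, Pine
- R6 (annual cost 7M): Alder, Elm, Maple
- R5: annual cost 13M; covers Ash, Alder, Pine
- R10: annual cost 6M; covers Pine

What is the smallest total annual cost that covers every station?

10

The greedy cost-per-new-station heuristic would pick R7, R4, and R6 for 13, but a cheaper cover exists.
Choose R7 and R6: together they cover Ash, Alder, Elm, Pine, Maple — every station.
Total annual cost: 3 + 7 = 10.
No cover costs less than 10.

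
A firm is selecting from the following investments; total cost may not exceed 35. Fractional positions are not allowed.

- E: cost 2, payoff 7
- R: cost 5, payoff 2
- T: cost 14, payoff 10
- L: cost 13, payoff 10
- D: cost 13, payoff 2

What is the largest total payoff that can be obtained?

Take E, R, T, and L: cost 2 + 5 + 14 + 13 = 34 ≤ 35, payoff 7 + 2 + 10 + 10 = 29.
No other feasible combination does better.

29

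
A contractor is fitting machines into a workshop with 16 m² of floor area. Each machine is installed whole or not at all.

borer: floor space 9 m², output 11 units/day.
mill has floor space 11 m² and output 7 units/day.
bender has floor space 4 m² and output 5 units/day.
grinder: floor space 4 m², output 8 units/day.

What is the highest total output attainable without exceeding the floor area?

19

mill + grinder: floor space 11 + 4 = 15 ≤ 16, output 7 + 8 = 15.
borer + bender: floor space 9 + 4 = 13 ≤ 16, output 11 + 5 = 16.
borer + grinder: floor space 9 + 4 = 13 ≤ 16, output 11 + 8 = 19.
Best is borer and grinder with total output 19.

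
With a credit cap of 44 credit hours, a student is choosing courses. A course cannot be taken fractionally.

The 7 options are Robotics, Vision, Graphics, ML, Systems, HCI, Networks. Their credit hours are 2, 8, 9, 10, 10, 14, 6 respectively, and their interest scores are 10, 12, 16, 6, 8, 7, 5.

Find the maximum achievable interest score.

53

This is a 0-1 knapsack instance.
Robotics + Vision + Graphics + Systems + Networks: credit hours 2 + 8 + 9 + 10 + 6 = 35 ≤ 44, interest score 10 + 12 + 16 + 8 + 5 = 51.
Robotics + Vision + Graphics + ML + Systems: credit hours 2 + 8 + 9 + 10 + 10 = 39 ≤ 44, interest score 10 + 12 + 16 + 6 + 8 = 52.
Robotics + Vision + Graphics + Systems + HCI: credit hours 2 + 8 + 9 + 10 + 14 = 43 ≤ 44, interest score 10 + 12 + 16 + 8 + 7 = 53.
Best is Robotics, Vision, Graphics, Systems, and HCI with total interest score 53.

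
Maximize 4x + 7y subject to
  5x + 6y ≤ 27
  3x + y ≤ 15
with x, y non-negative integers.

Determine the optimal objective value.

Relaxing integrality, the LP optimum is 31.50 at (x,y) = (0, 4.5), which is not an integer point.
(x,y)=(0,4) is feasible, giving 28.
(x,y)=(1,3) is feasible, giving 25.
(x,y)=(0,3) is feasible, giving 21.
The best lattice point is (0,4), giving 28.

28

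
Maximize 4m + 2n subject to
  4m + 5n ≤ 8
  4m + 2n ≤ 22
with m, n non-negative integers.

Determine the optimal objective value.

8

(m,n)=(2,0): 4·2+5·0=8≤8, 4·2+2·0=8≤22, objective 8.
(m,n)=(1,0): 4·1+5·0=4≤8, 4·1+2·0=4≤22, objective 4.
No feasible integer point exceeds 8.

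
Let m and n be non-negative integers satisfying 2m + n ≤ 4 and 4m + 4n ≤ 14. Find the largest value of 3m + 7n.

21

(m,n)=(0,3): 2·0+1·3=3≤4, 4·0+4·3=12≤14, objective 21.
(m,n)=(1,2): 2·1+1·2=4≤4, 4·1+4·2=12≤14, objective 17.
(m,n)=(0,2): 2·0+1·2=2≤4, 4·0+4·2=8≤14, objective 14.
Maximum is 21 at (m,n)=(0,3).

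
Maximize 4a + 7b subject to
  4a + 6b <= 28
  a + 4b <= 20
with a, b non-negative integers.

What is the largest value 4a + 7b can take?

32

Relaxing integrality, the LP optimum is 32.67 at (a,b) = (0, 4.67), which is not an integer point.
(a,b)=(1,4) is feasible, giving 32.
(a,b)=(2,3) is feasible, giving 29.
(a,b)=(0,4) is feasible, giving 28.
No feasible integer point exceeds 32.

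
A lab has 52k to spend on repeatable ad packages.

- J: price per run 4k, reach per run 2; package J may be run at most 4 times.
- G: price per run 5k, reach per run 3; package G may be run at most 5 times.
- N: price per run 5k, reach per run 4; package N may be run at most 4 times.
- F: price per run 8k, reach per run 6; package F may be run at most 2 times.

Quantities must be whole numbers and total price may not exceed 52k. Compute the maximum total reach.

37

4×G, 3×N, and 2×F: price 51 ≤ 52, reach 4·3 + 3·4 + 2·6 = 36.
3×G, 4×N, and 2×F: price 51 ≤ 52, reach 3·3 + 4·4 + 2·6 = 37.
Best is 37.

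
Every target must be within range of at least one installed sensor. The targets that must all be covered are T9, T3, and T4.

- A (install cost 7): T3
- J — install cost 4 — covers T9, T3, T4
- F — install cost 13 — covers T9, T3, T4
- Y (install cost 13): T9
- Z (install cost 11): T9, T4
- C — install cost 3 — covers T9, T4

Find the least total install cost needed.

4

This is a weighted set-cover instance.
J alone covers T9, T3, T4 — every target.
Total install cost: 4.
No cover costs less than 4.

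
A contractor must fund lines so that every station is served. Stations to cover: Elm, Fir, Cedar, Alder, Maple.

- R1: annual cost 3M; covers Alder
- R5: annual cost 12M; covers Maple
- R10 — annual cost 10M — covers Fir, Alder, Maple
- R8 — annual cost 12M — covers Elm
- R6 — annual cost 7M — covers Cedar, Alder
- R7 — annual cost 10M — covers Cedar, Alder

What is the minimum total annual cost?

This is an integer covering problem.
The greedy cost-per-new-station heuristic would pick R1, R10, R6, and R8 for 32, but a cheaper cover exists.
Choose R10, R8, and R6: together they cover Elm, Fir, Cedar, Alder, Maple — every station.
Total annual cost: 10 + 12 + 7 = 29.
No cover costs less than 29.

29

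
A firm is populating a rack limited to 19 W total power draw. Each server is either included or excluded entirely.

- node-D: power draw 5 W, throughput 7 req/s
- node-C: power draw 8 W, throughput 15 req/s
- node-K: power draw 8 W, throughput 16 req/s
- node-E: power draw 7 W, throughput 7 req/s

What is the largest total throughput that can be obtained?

Take node-C and node-K: power draw 8 + 8 = 16 ≤ 19, throughput 15 + 16 = 31.
No other feasible combination does better.

31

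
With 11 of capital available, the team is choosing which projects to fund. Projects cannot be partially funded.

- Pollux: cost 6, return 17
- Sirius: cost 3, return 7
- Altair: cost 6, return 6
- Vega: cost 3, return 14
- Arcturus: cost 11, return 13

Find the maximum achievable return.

Take Pollux and Vega: cost 6 + 3 = 9 ≤ 11, return 17 + 14 = 31.
No other feasible combination does better.

31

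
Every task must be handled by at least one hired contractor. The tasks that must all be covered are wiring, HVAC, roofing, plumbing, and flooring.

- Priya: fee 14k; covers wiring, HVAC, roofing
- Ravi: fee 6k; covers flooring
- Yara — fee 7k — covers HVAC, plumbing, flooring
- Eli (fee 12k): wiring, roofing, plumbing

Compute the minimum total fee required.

19

This is an integer covering problem.
Choose Yara and Eli: together they cover wiring, HVAC, roofing, plumbing, flooring — every task.
Total fee: 7 + 12 = 19.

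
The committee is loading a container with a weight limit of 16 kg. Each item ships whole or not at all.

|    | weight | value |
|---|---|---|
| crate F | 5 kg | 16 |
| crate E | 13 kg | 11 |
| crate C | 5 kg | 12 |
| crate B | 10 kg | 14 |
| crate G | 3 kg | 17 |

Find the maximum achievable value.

Take crate F, crate C, and crate G: weight 5 + 5 + 3 = 13 ≤ 16, value 16 + 12 + 17 = 45.
No other feasible combination does better.

45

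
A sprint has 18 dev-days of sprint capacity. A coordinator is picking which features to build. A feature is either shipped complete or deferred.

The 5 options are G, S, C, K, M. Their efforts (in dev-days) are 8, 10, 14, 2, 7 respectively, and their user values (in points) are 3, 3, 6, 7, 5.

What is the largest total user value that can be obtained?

Allowing fractional choices, the relaxed optimum would be about 15.9, but features are indivisible.
K + M: effort 2 + 7 = 9 ≤ 18, user value 7 + 5 = 12.
G + K + M: effort 8 + 2 + 7 = 17 ≤ 18, user value 3 + 7 + 5 = 15.
C + K: effort 14 + 2 = 16 ≤ 18, user value 6 + 7 = 13.
Best is G, K, and M with total user value 15.

15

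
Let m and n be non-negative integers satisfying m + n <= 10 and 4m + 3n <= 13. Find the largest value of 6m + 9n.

(m,n)=(0,4): 1·0+1·4=4≤10, 4·0+3·4=12≤13, objective 36.
(m,n)=(1,3): 1·1+1·3=4≤10, 4·1+3·3=13≤13, objective 33.
(m,n)=(0,3): 1·0+1·3=3≤10, 4·0+3·3=9≤13, objective 27.
The best lattice point is (0,4), giving 36.

36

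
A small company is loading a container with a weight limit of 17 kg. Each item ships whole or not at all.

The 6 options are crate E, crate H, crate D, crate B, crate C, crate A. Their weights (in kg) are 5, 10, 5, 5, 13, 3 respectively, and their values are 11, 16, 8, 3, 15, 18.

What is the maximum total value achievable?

37

Take crate E, crate D, and crate A: weight 5 + 5 + 3 = 13 ≤ 17, value 11 + 8 + 18 = 37.
No other feasible combination does better.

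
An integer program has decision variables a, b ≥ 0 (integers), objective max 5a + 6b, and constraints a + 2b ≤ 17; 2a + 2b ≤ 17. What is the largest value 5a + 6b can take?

48

Relaxing integrality, the LP optimum is 51.00 at (a,b) = (0, 8.5), which is not an integer point.
(a,b)=(0,8): 1·0+2·8=16≤17, 2·0+2·8=16≤17, objective 48.
(a,b)=(1,7): 1·1+2·7=15≤17, 2·1+2·7=16≤17, objective 47.
No feasible integer point exceeds 48.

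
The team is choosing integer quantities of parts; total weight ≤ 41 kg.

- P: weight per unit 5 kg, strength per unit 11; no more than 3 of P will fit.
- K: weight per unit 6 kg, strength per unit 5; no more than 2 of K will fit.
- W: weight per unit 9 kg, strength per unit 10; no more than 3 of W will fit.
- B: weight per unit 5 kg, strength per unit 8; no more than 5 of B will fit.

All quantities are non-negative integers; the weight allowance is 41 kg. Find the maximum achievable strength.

73

P has the best ratio (11/5); taking only P gives at most 3×11 = 33 (stopped by the supply cap of 3).
Mixing does better — 3×P and 5×B: weight 40 ≤ 41, strength 3·11 + 5·8 = 73.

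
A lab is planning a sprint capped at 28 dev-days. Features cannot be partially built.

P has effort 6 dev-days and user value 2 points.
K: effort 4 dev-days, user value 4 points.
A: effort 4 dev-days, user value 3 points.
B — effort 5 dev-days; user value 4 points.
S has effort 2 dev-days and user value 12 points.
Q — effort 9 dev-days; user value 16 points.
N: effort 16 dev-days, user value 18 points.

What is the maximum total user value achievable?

46

Allowing fractional choices, the relaxed optimum would be about 47.0, but features are indivisible.
P + K + B + S + Q: effort 6 + 4 + 5 + 2 + 9 = 26 ≤ 28, user value 2 + 4 + 4 + 12 + 16 = 38.
K + A + B + S + Q: effort 4 + 4 + 5 + 2 + 9 = 24 ≤ 28, user value 4 + 3 + 4 + 12 + 16 = 39.
S + Q + N: effort 2 + 9 + 16 = 27 ≤ 28, user value 12 + 16 + 18 = 46.
Best is S, Q, and N with total user value 46.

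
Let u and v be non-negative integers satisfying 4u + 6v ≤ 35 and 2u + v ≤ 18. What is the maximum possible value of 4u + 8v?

(u,v)=(1,5): 4·1+6·5=34≤35, 2·1+1·5=7≤18, objective 44.
(u,v)=(2,4): 4·2+6·4=32≤35, 2·2+1·4=8≤18, objective 40.
The best lattice point is (1,5), giving 44.

44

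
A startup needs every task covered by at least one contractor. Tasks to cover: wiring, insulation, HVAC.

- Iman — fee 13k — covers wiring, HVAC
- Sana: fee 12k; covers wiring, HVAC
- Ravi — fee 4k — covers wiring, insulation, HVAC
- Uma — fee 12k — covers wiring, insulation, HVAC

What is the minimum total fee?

4

Ravi alone covers wiring, insulation, HVAC — every task.
Total fee: 4.
No cover costs less than 4.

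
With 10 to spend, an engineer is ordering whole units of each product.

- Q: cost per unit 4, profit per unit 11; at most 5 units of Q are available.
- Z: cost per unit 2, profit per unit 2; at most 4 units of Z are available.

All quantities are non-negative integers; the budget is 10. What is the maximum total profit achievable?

This is a bounded integer knapsack.
Q has the best ratio (11/4); taking only Q gives at most 2×11 = 22 (stopped by the cost limit).
Mixing does better — 2×Q and 1×Z: cost 10 ≤ 10, profit 2·11 + 1·2 = 24.

24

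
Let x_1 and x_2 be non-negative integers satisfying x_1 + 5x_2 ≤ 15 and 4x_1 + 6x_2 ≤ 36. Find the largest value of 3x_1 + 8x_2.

Relaxing integrality, the LP optimum is 33.00 at (x_1,x_2) = (6.43, 1.71), which is not an integer point.
(x_1,x_2)=(5,2): 1·5+5·2=15≤15, 4·5+6·2=32≤36, objective 31.
(x_1,x_2)=(7,1): 1·7+5·1=12≤15, 4·7+6·1=34≤36, objective 29.
(x_1,x_2)=(4,2): 1·4+5·2=14≤15, 4·4+6·2=28≤36, objective 28.
The best lattice point is (5,2), giving 31.

31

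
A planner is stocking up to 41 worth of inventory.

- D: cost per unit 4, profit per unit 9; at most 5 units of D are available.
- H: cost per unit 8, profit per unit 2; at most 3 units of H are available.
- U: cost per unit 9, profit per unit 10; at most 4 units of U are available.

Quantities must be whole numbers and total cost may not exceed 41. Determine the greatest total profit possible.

3×D and 3×U: cost 39 ≤ 41, profit 3·9 + 3·10 = 57.
5×D and 2×U: cost 38 ≤ 41, profit 5·9 + 2·10 = 65.
Best is 65.

65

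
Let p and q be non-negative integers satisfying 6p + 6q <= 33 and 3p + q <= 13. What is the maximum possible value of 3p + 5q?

25

The continuous relaxation peaks at (0, 5.5) with value 27.50; rounding to a feasible lattice point costs some objective.
(p,q)=(0,5): 6·0+6·5=30≤33, 3·0+1·5=5≤13, objective 25.
(p,q)=(1,4): 6·1+6·4=30≤33, 3·1+1·4=7≤13, objective 23.
(p,q)=(0,4): 6·0+6·4=24≤33, 3·0+1·4=4≤13, objective 20.
Maximum is 25 at (p,q)=(0,5).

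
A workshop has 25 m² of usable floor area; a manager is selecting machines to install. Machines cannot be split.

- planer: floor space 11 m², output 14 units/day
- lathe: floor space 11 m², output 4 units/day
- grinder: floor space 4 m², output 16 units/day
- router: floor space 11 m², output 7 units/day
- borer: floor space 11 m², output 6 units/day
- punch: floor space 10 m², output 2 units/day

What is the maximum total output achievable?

Treat it as a binary knapsack problem.
Take planer, grinder, and punch: floor space 11 + 4 + 10 = 25 ≤ 25, output 14 + 16 + 2 = 32.
No other feasible combination does better.

32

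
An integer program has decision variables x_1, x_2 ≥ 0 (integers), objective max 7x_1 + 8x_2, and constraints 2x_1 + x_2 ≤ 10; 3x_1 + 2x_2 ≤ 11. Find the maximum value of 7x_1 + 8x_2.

40

The continuous relaxation peaks at (0, 5.5) with value 44.00; rounding to a feasible lattice point costs some objective.
(x_1,x_2)=(0,5): 2·0+1·5=5≤10, 3·0+2·5=10≤11, objective 40.
(x_1,x_2)=(1,4): 2·1+1·4=6≤10, 3·1+2·4=11≤11, objective 39.
(x_1,x_2)=(0,4): 2·0+1·4=4≤10, 3·0+2·4=8≤11, objective 32.
Maximum is 40 at (x_1,x_2)=(0,5).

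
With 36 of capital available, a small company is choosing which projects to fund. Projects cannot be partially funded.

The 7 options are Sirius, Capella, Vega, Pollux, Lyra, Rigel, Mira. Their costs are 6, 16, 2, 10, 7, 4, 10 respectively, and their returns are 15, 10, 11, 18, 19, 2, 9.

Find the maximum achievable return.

This is a 0-1 knapsack instance.
Allowing fractional choices, the relaxed optimum would be about 72.6, but projects are indivisible.
Sirius + Vega + Pollux + Lyra + Rigel: cost 6 + 2 + 10 + 7 + 4 = 29 ≤ 36, return 15 + 11 + 18 + 19 + 2 = 65.
Sirius + Vega + Pollux + Lyra + Mira: cost 6 + 2 + 10 + 7 + 10 = 35 ≤ 36, return 15 + 11 + 18 + 19 + 9 = 72.
Best is Sirius, Vega, Pollux, Lyra, and Mira with total return 72.

72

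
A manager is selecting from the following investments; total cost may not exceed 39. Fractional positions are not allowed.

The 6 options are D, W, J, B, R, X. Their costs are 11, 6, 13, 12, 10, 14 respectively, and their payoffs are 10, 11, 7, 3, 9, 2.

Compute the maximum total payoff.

33

Allowing fractional choices, the relaxed optimum would be about 36.5, but investments are indivisible.
D + W + J: cost 11 + 6 + 13 = 30 ≤ 39, payoff 10 + 11 + 7 = 28.
D + W + B + R: cost 11 + 6 + 12 + 10 = 39 ≤ 39, payoff 10 + 11 + 3 + 9 = 33.
D + W + R: cost 11 + 6 + 10 = 27 ≤ 39, payoff 10 + 11 + 9 = 30.
Best is D, W, B, and R with total payoff 33.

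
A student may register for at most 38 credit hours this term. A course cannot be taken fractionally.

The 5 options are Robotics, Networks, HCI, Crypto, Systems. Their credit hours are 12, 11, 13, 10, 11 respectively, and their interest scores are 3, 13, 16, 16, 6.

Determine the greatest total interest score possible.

45

Allowing fractional choices, the relaxed optimum would be about 47.2, but courses are indivisible.
Networks + Crypto + Systems: credit hours 11 + 10 + 11 = 32 ≤ 38, interest score 13 + 16 + 6 = 35.
Networks + HCI + Crypto: credit hours 11 + 13 + 10 = 34 ≤ 38, interest score 13 + 16 + 16 = 45.
HCI + Crypto + Systems: credit hours 13 + 10 + 11 = 34 ≤ 38, interest score 16 + 16 + 6 = 38.
Best is Networks, HCI, and Crypto with total interest score 45.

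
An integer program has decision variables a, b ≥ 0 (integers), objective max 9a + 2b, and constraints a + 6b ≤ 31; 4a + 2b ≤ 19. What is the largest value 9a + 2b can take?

(a,b)=(4,1) is feasible, giving 38.
(a,b)=(4,0) is feasible, giving 36.
The best lattice point is (4,1), giving 38.

38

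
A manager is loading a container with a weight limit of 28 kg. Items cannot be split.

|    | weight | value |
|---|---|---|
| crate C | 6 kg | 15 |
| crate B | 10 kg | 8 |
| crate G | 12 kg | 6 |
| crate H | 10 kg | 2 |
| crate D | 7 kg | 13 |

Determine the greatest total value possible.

crate C + crate B + crate D: weight 6 + 10 + 7 = 23 ≤ 28, value 15 + 8 + 13 = 36.
crate C + crate G + crate D: weight 6 + 12 + 7 = 25 ≤ 28, value 15 + 6 + 13 = 34.
crate C + crate H + crate D: weight 6 + 10 + 7 = 23 ≤ 28, value 15 + 2 + 13 = 30.
Best is crate C, crate B, and crate D with total value 36.

36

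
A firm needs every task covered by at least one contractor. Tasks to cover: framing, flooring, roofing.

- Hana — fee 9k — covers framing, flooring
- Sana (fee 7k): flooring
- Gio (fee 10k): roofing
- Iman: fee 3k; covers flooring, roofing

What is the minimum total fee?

12

Choose Hana and Iman: together they cover framing, flooring, roofing — every task.
Total fee: 9 + 3 = 12.
No cover costs less than 12.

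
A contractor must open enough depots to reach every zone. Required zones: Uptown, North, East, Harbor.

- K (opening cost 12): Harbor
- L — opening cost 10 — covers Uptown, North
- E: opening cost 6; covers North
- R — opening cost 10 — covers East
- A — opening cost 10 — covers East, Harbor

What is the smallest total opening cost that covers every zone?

Choose L and A: together they cover Uptown, North, East, Harbor — every zone.
Total opening cost: 10 + 10 = 20.
No cover costs less than 20.

20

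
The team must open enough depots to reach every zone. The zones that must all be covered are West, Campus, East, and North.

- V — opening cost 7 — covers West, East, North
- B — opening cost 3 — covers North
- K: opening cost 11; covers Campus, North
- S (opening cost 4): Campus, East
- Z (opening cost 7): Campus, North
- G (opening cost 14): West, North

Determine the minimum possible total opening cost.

The greedy cost-per-new-zone heuristic would pick S, B, and V for 14, but a cheaper cover exists.
Choose V and S: together they cover West, Campus, East, North — every zone.
Total opening cost: 7 + 4 = 11.
No cover costs less than 11.

11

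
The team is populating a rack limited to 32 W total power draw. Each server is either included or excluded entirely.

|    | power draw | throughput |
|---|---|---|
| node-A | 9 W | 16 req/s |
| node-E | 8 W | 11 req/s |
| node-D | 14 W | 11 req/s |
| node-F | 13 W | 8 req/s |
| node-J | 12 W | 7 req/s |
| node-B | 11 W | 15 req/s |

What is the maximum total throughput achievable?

42

This is an integer program with binary decision variables.
node-A + node-E + node-D: power draw 9 + 8 + 14 = 31 ≤ 32, throughput 16 + 11 + 11 = 38.
node-A + node-E + node-B: power draw 9 + 8 + 11 = 28 ≤ 32, throughput 16 + 11 + 15 = 42.
node-A + node-J + node-B: power draw 9 + 12 + 11 = 32 ≤ 32, throughput 16 + 7 + 15 = 38.
Best is node-A, node-E, and node-B with total throughput 42.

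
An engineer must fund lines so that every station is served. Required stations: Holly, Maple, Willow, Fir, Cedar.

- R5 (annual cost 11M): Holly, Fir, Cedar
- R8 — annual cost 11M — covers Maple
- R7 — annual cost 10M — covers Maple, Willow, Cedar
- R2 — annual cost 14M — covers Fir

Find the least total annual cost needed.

This is a weighted set-cover instance.
Choose R5 and R7: together they cover Holly, Maple, Willow, Fir, Cedar — every station.
Total annual cost: 11 + 10 = 21.

21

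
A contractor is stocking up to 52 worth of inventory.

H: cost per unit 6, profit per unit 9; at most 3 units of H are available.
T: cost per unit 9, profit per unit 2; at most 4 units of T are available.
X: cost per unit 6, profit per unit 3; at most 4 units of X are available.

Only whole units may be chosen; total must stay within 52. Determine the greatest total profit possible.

41

3×H, 1×T, and 4×X: cost 51 ≤ 52, profit 3·9 + 1·2 + 4·3 = 41.
3×H and 4×X: cost 42 ≤ 52, profit 3·9 + 4·3 = 39.
Best is 41.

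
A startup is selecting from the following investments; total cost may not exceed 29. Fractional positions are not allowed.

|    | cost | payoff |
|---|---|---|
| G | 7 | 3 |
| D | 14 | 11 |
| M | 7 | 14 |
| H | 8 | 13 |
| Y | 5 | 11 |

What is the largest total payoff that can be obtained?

G + M + H + Y: cost 7 + 7 + 8 + 5 = 27 ≤ 29, payoff 3 + 14 + 13 + 11 = 41.
M + H + Y: cost 7 + 8 + 5 = 20 ≤ 29, payoff 14 + 13 + 11 = 38.
D + M + H: cost 14 + 7 + 8 = 29 ≤ 29, payoff 11 + 14 + 13 = 38.
Best is G, M, H, and Y with total payoff 41.

41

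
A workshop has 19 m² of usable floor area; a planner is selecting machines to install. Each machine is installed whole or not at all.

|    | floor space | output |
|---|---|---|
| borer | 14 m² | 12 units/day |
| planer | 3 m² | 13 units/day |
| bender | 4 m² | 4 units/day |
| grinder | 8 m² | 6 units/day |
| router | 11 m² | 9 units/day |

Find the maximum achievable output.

26

borer + planer: floor space 14 + 3 = 17 ≤ 19, output 12 + 13 = 25.
planer + bender + router: floor space 3 + 4 + 11 = 18 ≤ 19, output 13 + 4 + 9 = 26.
planer + bender + grinder: floor space 3 + 4 + 8 = 15 ≤ 19, output 13 + 4 + 6 = 23.
Best is planer, bender, and router with total output 26.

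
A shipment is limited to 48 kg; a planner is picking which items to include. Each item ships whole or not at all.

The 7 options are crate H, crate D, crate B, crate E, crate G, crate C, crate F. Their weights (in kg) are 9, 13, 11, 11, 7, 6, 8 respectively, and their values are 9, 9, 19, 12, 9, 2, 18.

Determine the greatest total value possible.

67

crate H + crate B + crate E + crate G + crate F: weight 9 + 11 + 11 + 7 + 8 = 46 ≤ 48, value 9 + 19 + 12 + 9 + 18 = 67.
crate B + crate E + crate G + crate C + crate F: weight 11 + 11 + 7 + 6 + 8 = 43 ≤ 48, value 19 + 12 + 9 + 2 + 18 = 60.
crate H + crate D + crate B + crate G + crate F: weight 9 + 13 + 11 + 7 + 8 = 48 ≤ 48, value 9 + 9 + 19 + 9 + 18 = 64.
Best is crate H, crate B, crate E, crate G, and crate F with total value 67.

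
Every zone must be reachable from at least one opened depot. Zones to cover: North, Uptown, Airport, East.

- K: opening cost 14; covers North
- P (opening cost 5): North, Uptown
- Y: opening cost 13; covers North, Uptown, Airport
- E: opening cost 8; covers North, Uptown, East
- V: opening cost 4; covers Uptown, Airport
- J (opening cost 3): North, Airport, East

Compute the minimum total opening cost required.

7

This is an integer covering problem.
Choose V and J: together they cover North, Uptown, Airport, East — every zone.
Total opening cost: 4 + 3 = 7.
No cover costs less than 7.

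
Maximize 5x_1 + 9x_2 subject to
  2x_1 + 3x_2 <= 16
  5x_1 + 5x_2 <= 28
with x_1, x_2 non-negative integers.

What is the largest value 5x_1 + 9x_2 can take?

45

The continuous relaxation peaks at (0, 5.33) with value 48.00; rounding to a feasible lattice point costs some objective.
(x_1,x_2)=(0,5): 2·0+3·5=15≤16, 5·0+5·5=25≤28, objective 45.
(x_1,x_2)=(1,4): 2·1+3·4=14≤16, 5·1+5·4=25≤28, objective 41.
(x_1,x_2)=(0,4): 2·0+3·4=12≤16, 5·0+5·4=20≤28, objective 36.
Maximum is 45 at (x_1,x_2)=(0,5).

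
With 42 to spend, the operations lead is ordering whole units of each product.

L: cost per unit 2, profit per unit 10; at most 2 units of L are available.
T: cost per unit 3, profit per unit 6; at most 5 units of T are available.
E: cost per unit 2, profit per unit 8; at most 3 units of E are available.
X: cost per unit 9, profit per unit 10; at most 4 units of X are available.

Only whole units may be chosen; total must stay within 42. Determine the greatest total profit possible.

Take 2×L, 4×T, 3×E, and 2×X: cost 40 ≤ 42, profit 2·10 + 4·6 + 3·8 + 2·10 = 88.
L has the best ratio (10/2) and is taken to its limit of 2; remaining capacity is filled optimally with the others.

88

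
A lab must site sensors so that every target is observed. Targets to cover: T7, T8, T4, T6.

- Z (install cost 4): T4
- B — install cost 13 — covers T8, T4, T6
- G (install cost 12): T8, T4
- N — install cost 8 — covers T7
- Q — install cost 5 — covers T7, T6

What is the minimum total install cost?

The greedy cost-per-new-target heuristic would pick Q, Z, and G for 21, but a cheaper cover exists.
Choose G and Q: together they cover T7, T8, T4, T6 — every target.
Total install cost: 12 + 5 = 17.
No cover costs less than 17.

17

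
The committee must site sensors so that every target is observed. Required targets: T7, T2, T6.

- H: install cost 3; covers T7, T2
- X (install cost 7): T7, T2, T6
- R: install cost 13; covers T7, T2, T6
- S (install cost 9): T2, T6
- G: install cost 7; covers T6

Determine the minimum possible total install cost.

The greedy cost-per-new-target heuristic would pick H and X for 10, but a cheaper cover exists.
X alone covers T7, T2, T6 — every target.
Total install cost: 7.
No cover costs less than 7.

7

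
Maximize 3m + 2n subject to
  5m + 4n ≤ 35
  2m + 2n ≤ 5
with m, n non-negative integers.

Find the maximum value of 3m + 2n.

(m,n)=(2,0): 5·2+4·0=10≤35, 2·2+2·0=4≤5, objective 6.
(m,n)=(1,1): 5·1+4·1=9≤35, 2·1+2·1=4≤5, objective 5.
(m,n)=(1,0): 5·1+4·0=5≤35, 2·1+2·0=2≤5, objective 3.
The best lattice point is (2,0), giving 6.

6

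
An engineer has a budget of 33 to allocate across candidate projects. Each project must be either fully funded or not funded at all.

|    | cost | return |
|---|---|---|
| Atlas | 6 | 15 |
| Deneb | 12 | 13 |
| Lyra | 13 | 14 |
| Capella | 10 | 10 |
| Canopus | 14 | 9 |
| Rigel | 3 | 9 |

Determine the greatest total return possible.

Allowing fractional choices, the relaxed optimum would be about 49.9, but projects are indivisible.
Atlas + Deneb + Capella + Rigel: cost 6 + 12 + 10 + 3 = 31 ≤ 33, return 15 + 13 + 10 + 9 = 47.
Atlas + Lyra + Capella + Rigel: cost 6 + 13 + 10 + 3 = 32 ≤ 33, return 15 + 14 + 10 + 9 = 48.
Best is Atlas, Lyra, Capella, and Rigel with total return 48.

48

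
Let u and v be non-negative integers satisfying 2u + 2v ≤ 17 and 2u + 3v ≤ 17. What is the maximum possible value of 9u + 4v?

72

The continuous relaxation peaks at (8.5, 0) with value 76.50; rounding to a feasible lattice point costs some objective.
(u,v)=(8,0): 2·8+2·0=16≤17, 2·8+3·0=16≤17, objective 72.
(u,v)=(7,1): 2·7+2·1=16≤17, 2·7+3·1=17≤17, objective 67.
Maximum is 72 at (u,v)=(8,0).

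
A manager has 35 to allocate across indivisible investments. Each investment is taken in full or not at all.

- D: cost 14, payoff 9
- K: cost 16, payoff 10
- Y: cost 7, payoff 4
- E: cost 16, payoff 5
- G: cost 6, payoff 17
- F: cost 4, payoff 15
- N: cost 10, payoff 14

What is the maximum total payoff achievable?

55

Take D, G, F, and N: cost 14 + 6 + 4 + 10 = 34 ≤ 35, payoff 9 + 17 + 15 + 14 = 55.
No other feasible combination does better.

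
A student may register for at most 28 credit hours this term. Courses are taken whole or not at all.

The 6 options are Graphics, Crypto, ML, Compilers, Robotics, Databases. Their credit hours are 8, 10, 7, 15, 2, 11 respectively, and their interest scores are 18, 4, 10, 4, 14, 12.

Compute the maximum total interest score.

54

This is an integer program with binary decision variables.
Graphics + ML + Robotics + Databases: credit hours 8 + 7 + 2 + 11 = 28 ≤ 28, interest score 18 + 10 + 14 + 12 = 54.
Graphics + Robotics + Databases: credit hours 8 + 2 + 11 = 21 ≤ 28, interest score 18 + 14 + 12 = 44.
Graphics + Crypto + ML + Robotics: credit hours 8 + 10 + 7 + 2 = 27 ≤ 28, interest score 18 + 4 + 10 + 14 = 46.
Best is Graphics, ML, Robotics, and Databases with total interest score 54.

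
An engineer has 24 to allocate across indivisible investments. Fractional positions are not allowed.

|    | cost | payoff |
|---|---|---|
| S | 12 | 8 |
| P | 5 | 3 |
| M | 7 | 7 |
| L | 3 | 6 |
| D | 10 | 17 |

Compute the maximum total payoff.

Take M, L, and D: cost 7 + 3 + 10 = 20 ≤ 24, payoff 7 + 6 + 17 = 30.
No other feasible combination does better.

30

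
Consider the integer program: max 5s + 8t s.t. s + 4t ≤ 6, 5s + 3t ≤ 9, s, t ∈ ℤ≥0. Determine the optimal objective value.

13

The continuous relaxation peaks at (1.06, 1.24) with value 15.18; rounding to a feasible lattice point costs some objective.
(s,t)=(1,1): 1·1+4·1=5≤6, 5·1+3·1=8≤9, objective 13.
(s,t)=(0,1): 1·0+4·1=4≤6, 5·0+3·1=3≤9, objective 8.
(s,t)=(1,0): 1·1+4·0=1≤6, 5·1+3·0=5≤9, objective 5.
The best lattice point is (1,1), giving 13.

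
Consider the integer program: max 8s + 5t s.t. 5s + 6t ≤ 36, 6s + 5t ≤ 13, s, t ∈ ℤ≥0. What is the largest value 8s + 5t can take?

16

The continuous relaxation peaks at (2.17, 0) with value 17.33; rounding to a feasible lattice point costs some objective.
(s,t)=(2,0): 5·2+6·0=10≤36, 6·2+5·0=12≤13, objective 16.
(s,t)=(1,1): 5·1+6·1=11≤36, 6·1+5·1=11≤13, objective 13.
(s,t)=(1,0): 5·1+6·0=5≤36, 6·1+5·0=6≤13, objective 8.
No feasible integer point exceeds 16.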